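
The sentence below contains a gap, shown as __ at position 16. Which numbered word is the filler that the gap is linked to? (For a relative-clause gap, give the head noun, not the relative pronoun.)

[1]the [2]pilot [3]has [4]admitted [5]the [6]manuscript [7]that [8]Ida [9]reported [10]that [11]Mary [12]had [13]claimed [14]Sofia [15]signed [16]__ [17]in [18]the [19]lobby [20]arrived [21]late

6

The gap at 16 is the object of "signed", inside a relative clause.
The relative pronoun is "that" (word 7); it is bound by the head noun immediately before it.
Its filler is the head noun "manuscript", at word 6.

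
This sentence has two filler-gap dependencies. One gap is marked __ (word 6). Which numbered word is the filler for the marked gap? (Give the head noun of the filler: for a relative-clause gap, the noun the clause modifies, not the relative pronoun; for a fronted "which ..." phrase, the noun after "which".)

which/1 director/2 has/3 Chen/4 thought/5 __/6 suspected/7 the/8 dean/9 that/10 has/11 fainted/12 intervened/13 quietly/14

The marked gap is the subject of "suspected".
Its filler is the fronted wh-phrase "which director", at word 2.
(The other dependency links word 9 to a gap after word 10.)

2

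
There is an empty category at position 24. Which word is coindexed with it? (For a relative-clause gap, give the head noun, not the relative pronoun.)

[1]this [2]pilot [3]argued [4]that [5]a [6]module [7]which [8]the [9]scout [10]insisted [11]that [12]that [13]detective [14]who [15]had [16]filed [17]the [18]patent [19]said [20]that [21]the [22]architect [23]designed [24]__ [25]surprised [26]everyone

The gap at 24 is the object of "designed", inside a relative clause.
The relative pronoun is "which" (word 7); it is bound by the head noun immediately before it.
Its filler is the head noun "module", at word 6.

6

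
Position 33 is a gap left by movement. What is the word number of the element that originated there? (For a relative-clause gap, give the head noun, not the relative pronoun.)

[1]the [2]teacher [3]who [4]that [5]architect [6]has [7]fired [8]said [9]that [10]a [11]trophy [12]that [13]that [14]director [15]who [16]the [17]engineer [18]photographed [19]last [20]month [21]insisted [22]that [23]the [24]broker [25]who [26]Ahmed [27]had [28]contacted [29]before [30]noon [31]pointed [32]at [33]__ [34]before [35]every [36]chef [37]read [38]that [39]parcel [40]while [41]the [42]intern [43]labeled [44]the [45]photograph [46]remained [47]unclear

The gap at 33 is the prepositional object of "pointed", inside a relative clause.
The relative pronoun is "that" (word 12); it is bound by the head noun immediately before it.
Its filler is the head noun "trophy", at word 11.

11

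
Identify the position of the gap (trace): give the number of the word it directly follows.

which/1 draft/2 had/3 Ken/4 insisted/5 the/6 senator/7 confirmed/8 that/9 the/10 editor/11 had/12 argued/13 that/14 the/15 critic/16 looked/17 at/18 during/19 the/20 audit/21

The displaced element is "which draft" (word 2).
It is linked across 3 clause boundaries (Ø → that → that).
It functions as the object of the preposition "at" of "looked", so the gap sits immediately after word 18 ("at").
Base order: Ken had insisted the senator confirmed that the editor had argued that the critic looked at which draft during the audit.

18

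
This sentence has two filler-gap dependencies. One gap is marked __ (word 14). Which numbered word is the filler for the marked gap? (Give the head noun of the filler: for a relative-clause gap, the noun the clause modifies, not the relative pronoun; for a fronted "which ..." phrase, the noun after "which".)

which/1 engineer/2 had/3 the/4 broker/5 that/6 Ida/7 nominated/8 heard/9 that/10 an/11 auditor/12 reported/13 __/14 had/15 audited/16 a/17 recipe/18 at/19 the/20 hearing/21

The marked gap is the subject of "audited".
Its filler is the fronted wh-phrase "which engineer", at word 2.
(The other dependency links word 5 to a gap after word 8.)

2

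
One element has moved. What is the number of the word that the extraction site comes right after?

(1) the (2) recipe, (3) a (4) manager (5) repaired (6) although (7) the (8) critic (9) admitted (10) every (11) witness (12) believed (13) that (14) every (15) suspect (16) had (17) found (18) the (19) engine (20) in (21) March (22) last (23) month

5

The displaced element is "the recipe" (word 2).
It functions as the direct object of "repaired", so the gap sits immediately after word 5 ("repaired").
Base order: A manager repaired the recipe although the critic admitted every witness believed that every suspect had found the engine in March last month.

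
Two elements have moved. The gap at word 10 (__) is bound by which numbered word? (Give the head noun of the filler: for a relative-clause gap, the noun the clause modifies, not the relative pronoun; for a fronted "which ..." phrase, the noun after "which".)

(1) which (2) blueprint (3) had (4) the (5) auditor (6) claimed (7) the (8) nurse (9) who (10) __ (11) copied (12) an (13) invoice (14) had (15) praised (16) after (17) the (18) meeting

The marked gap is inside the relative clause, the subject of "copied".
Its filler is the head noun "nurse" (via "who"), at word 8.
(The other dependency links word 2 to a gap after word 15.)

8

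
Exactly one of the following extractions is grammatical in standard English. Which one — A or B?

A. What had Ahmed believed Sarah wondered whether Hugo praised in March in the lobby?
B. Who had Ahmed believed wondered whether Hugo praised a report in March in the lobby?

B

In A, the wh-phrase is extracted from inside a wh-island (introduced by "whether"), which blocks movement.
In B, the extraction path crosses only that-complement boundaries, which are transparent.
So B is grammatical.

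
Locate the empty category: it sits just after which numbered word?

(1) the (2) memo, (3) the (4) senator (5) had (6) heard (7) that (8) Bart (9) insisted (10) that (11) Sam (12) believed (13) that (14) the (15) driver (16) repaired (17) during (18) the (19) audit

16

The displaced element is "the memo" (word 2).
It is linked across 3 clause boundaries (that → that → that).
It functions as the direct object of "repaired", so the gap sits immediately after word 16 ("repaired").
Base order: The senator had heard that Bart insisted that Sam believed that the driver repaired the memo during the audit.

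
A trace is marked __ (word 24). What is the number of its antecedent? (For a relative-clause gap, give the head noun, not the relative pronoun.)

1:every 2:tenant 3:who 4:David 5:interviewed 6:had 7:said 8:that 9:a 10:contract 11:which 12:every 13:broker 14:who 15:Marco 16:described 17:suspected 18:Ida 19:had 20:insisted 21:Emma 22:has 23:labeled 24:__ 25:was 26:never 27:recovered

10

The gap at 24 is the object of "labeled", inside a relative clause.
The relative pronoun is "which" (word 11); it is bound by the head noun immediately before it.
Its filler is the head noun "contract", at word 10.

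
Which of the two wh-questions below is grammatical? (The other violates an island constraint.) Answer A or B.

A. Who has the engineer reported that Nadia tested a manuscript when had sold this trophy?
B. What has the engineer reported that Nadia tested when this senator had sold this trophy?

In A, the wh-phrase is extracted from inside an adjunct island (introduced by "when"), which blocks movement.
In B, the extraction path crosses only that-complement boundaries, which are transparent.
So B is grammatical.

B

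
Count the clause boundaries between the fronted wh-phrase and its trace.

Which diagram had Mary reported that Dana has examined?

1

"which diagram" is extracted from the object of "examined".
Boundaries crossed, outermost first: [that] — 1 in total.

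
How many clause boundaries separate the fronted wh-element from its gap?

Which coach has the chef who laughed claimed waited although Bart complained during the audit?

"which coach" is extracted from the subject of "waited".
Boundaries crossed, outermost first: [Ø] — 1 in total.

1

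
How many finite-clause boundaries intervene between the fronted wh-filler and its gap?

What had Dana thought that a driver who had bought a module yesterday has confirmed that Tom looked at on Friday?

"what" is extracted from the PP object of "looked".
Boundaries crossed, outermost first: [that], [that] — 2 in total.

2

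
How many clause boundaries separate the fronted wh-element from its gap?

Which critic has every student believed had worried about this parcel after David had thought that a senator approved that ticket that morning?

"which critic" is extracted from the subject of "worried".
Boundaries crossed, outermost first: [Ø] — 1 in total.

1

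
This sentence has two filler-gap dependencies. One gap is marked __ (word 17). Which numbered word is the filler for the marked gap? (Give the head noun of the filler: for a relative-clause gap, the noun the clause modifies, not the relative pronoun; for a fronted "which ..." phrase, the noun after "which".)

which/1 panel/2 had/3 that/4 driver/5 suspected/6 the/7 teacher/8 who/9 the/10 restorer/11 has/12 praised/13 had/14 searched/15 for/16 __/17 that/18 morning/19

2

The marked gap is the object of the preposition "for" of "searched".
Its filler is the fronted wh-phrase "which panel", at word 2.
(The other dependency links word 8 to a gap after word 13.)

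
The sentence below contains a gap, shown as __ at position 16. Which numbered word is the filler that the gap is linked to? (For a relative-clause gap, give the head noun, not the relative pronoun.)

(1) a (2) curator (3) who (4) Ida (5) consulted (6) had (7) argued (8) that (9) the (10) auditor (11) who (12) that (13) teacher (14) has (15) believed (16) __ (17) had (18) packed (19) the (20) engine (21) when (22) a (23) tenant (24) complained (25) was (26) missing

The gap at 16 is the subject of "packed", inside a relative clause.
The relative pronoun is "who" (word 11); it is bound by the head noun immediately before it.
Its filler is the head noun "auditor", at word 10.

10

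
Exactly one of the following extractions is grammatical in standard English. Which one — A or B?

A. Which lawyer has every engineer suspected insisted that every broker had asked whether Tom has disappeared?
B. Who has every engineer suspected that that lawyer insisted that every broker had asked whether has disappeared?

A

In B, the wh-phrase is extracted from inside a wh-island (introduced by "whether"), which blocks movement.
In A, the extraction path crosses only that-complement boundaries, which are transparent.
So A is grammatical.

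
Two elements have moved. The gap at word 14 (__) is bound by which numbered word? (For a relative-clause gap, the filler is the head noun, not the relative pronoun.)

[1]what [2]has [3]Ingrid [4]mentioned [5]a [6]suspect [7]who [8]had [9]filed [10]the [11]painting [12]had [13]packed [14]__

1

The marked gap is the direct object of "packed".
Its filler is the fronted wh-phrase "what", at word 1.
(The other dependency links word 6 to a gap after word 7.)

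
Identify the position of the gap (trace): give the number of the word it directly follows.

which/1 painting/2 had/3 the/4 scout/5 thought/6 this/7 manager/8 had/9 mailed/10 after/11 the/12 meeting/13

The displaced element is "which painting" (word 2).
It is linked across 1 clause boundary (Ø).
It functions as the direct object of "mailed", so the gap sits immediately after word 10 ("mailed").
Base order: The scout had thought this manager had mailed which painting after the meeting.

10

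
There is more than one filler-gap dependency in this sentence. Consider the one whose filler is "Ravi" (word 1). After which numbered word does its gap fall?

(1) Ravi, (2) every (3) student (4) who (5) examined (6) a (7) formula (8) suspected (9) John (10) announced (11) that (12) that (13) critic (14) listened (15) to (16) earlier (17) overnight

15

The displaced element is "Ravi" (word 1).
It is linked across 2 clause boundaries (Ø → that).
It functions as the object of the preposition "to" of "listened", so the gap sits immediately after word 15 ("to").
Base order: Every student who examined a formula suspected John announced that that critic listened to Ravi earlier overnight.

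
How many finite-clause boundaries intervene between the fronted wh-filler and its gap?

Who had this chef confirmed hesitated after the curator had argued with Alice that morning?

"who" is extracted from the subject of "hesitated".
Boundaries crossed, outermost first: [Ø] — 1 in total.

1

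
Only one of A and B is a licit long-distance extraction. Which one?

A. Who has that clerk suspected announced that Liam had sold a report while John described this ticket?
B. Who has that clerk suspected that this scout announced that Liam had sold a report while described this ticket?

In B, the wh-phrase is extracted from inside an adjunct island (introduced by "while"), which blocks movement.
In A, the extraction path crosses only that-complement boundaries, which are transparent.
So A is grammatical.

A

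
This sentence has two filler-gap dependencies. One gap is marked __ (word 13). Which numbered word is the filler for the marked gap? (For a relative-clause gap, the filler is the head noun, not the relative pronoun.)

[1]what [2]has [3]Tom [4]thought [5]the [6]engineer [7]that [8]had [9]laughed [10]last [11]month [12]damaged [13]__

1

The marked gap is the direct object of "damaged".
Its filler is the fronted wh-phrase "what", at word 1.
(The other dependency links word 6 to a gap after word 7.)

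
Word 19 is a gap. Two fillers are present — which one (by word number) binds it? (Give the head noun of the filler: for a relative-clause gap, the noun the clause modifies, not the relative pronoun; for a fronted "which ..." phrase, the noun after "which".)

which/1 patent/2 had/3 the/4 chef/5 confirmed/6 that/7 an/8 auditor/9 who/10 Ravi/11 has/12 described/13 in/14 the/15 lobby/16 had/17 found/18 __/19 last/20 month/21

The marked gap is the direct object of "found".
Its filler is the fronted wh-phrase "which patent", at word 2.
(The other dependency links word 9 to a gap after word 13.)

2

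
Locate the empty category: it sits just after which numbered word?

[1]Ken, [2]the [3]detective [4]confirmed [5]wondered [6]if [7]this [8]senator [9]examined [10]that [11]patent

The displaced element is "Ken" (word 1).
It is linked across 1 clause boundary (Ø).
It functions as the subject of "wondered", so the gap sits immediately after word 4 ("confirmed").
Base order: The detective confirmed that Ken wondered if this senator examined that patent.

4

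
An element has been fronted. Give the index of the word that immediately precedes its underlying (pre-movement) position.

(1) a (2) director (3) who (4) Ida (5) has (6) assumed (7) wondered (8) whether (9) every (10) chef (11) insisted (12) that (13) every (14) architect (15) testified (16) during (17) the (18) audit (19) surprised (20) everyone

6

The displaced element is "a director" (word 2).
It is linked across 1 clause boundary (Ø).
It functions as the subject of "wondered", so the gap sits immediately after word 6 ("assumed").
Base order: Ida has assumed that a director wondered whether every chef insisted that every architect testified during the audit.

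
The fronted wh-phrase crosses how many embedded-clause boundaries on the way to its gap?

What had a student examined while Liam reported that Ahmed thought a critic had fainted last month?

0

"what" originates inside the matrix clause — no clause boundary is crossed.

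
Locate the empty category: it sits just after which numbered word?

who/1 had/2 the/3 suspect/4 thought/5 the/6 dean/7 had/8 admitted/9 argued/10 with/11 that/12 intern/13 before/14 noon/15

The displaced element is "who" (word 1).
It is linked across 2 clause boundaries (Ø → Ø).
It functions as the subject of "argued", so the gap sits immediately after word 9 ("admitted").
Base order: The suspect had thought the dean had admitted that who argued with that intern before noon.

9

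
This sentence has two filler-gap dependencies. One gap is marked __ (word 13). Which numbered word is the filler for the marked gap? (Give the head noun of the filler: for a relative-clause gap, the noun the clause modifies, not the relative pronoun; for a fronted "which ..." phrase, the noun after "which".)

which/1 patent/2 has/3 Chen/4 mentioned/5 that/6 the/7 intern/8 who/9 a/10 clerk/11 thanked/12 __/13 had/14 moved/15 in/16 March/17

The marked gap is inside the relative clause, the direct object of "thanked".
Its filler is the head noun "intern" (via "who"), at word 8.
(The other dependency links word 2 to a gap after word 15.)

8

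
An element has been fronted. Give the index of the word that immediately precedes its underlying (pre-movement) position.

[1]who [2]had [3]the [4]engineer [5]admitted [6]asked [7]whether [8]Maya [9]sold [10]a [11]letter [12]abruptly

The displaced element is "who" (word 1).
It is linked across 1 clause boundary (Ø).
It functions as the subject of "asked", so the gap sits immediately after word 5 ("admitted").
Base order: The engineer had admitted that who asked whether Maya sold a letter abruptly.

5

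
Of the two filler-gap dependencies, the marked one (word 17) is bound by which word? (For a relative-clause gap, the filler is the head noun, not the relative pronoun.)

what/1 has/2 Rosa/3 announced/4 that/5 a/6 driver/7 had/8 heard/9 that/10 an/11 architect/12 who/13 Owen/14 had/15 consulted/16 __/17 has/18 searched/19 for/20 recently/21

The marked gap is inside the relative clause, the direct object of "consulted".
Its filler is the head noun "architect" (via "who"), at word 12.
(The other dependency links word 1 to a gap after word 20.)

12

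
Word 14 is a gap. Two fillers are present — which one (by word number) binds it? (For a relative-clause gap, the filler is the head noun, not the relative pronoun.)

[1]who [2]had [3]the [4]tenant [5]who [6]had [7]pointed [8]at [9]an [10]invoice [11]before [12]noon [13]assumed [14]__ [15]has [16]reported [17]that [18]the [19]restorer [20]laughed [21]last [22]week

1

The marked gap is the subject of "reported".
Its filler is the fronted wh-phrase "who", at word 1.
(The other dependency links word 4 to a gap after word 5.)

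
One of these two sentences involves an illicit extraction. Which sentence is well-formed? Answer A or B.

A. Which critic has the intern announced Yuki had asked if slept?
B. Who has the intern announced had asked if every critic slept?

B

In A, the wh-phrase is extracted from inside a wh-island (introduced by "if"), which blocks movement.
In B, the extraction path crosses only that-complement boundaries, which are transparent.
So B is grammatical.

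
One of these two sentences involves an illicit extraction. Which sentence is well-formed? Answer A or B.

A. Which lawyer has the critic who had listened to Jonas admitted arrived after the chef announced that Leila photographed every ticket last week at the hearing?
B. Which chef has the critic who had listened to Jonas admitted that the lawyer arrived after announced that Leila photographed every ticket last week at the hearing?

In B, the wh-phrase is extracted from inside an adjunct island (introduced by "after"), which blocks movement.
In A, the extraction path crosses only that-complement boundaries, which are transparent.
So A is grammatical.

A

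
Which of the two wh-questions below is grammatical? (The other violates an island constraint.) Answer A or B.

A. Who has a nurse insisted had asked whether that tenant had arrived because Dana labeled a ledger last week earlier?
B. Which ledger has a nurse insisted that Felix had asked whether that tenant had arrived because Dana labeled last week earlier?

A

In B, the wh-phrase is extracted from inside a wh-island (introduced by "whether"), which blocks movement.
In A, the extraction path crosses only that-complement boundaries, which are transparent.
So A is grammatical.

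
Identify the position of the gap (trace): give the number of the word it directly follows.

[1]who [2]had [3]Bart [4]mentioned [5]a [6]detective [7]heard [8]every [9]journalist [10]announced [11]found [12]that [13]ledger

10

The displaced element is "who" (word 1).
It is linked across 3 clause boundaries (Ø → Ø → Ø).
It functions as the subject of "found", so the gap sits immediately after word 10 ("announced").
Base order: Bart had mentioned a detective heard every journalist announced who found that ledger.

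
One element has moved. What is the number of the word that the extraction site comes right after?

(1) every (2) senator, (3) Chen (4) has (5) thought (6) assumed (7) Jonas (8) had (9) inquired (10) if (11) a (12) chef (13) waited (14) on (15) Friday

5

The displaced element is "every senator" (word 2).
It is linked across 1 clause boundary (Ø).
It functions as the subject of "assumed", so the gap sits immediately after word 5 ("thought").
Base order: Chen has thought every senator assumed Jonas had inquired if a chef waited on Friday.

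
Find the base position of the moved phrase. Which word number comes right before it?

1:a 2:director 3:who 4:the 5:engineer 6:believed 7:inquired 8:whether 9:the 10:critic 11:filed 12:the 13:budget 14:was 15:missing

The displaced element is "a director" (word 2).
It is linked across 1 clause boundary (Ø).
It functions as the subject of "inquired", so the gap sits immediately after word 6 ("believed").
Base order: The engineer believed that a director inquired whether the critic filed the budget.

6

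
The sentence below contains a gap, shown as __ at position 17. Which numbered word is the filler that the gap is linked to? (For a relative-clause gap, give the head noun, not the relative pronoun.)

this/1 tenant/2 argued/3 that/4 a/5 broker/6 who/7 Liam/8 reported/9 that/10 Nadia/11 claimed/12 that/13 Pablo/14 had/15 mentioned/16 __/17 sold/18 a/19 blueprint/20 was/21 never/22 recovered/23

6

The gap at 17 is the subject of "sold", inside a relative clause.
The relative pronoun is "who" (word 7); it is bound by the head noun immediately before it.
Its filler is the head noun "broker", at word 6.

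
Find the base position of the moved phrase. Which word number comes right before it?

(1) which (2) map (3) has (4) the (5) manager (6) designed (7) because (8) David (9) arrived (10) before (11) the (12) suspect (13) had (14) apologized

6

The displaced element is "which map" (word 2).
It functions as the direct object of "designed", so the gap sits immediately after word 6 ("designed").
Base order: The manager has designed which map because David arrived before the suspect had apologized.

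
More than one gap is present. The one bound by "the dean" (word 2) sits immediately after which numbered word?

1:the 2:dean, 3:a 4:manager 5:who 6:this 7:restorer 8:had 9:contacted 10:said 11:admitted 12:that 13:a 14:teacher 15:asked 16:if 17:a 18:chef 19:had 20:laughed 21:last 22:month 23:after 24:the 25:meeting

The displaced element is "the dean" (word 2).
It is linked across 1 clause boundary (Ø).
It functions as the subject of "admitted", so the gap sits immediately after word 10 ("said").
Base order: A manager who this restorer had contacted said that the dean admitted that a teacher asked if a chef had laughed last month after the meeting.

10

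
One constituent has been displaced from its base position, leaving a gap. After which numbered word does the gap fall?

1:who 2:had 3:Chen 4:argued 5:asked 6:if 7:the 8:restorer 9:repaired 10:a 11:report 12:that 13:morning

The displaced element is "who" (word 1).
It is linked across 1 clause boundary (Ø).
It functions as the subject of "asked", so the gap sits immediately after word 4 ("argued").
Base order: Chen had argued that who asked if the restorer repaired a report that morning.

4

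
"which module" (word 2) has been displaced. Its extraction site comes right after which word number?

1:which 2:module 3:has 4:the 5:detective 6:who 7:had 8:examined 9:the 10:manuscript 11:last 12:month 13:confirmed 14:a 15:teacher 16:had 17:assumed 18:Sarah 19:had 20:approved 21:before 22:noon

20

The displaced element is "which module" (word 2).
It is linked across 2 clause boundaries (Ø → Ø).
It functions as the direct object of "approved", so the gap sits immediately after word 20 ("approved").
Base order: The detective who had examined the manuscript last month has confirmed a teacher had assumed Sarah had approved which module before noon.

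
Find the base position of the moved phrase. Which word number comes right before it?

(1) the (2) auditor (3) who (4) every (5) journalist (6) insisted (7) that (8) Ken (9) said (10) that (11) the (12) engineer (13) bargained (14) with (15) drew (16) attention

14

The displaced element is "the auditor" (word 2).
It is linked across 2 clause boundaries (that → that).
It functions as the object of the preposition "with" of "bargained", so the gap sits immediately after word 14 ("with").
Base order: Every journalist insisted that Ken said that the engineer bargained with the auditor.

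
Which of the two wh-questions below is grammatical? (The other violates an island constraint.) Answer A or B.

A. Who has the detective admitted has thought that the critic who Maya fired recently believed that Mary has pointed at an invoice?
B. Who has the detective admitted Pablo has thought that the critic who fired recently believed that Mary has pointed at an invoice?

A

In B, the wh-phrase is extracted from inside a complex-NP island (relative clause) (introduced by "who"), which blocks movement.
In A, the extraction path crosses only that-complement boundaries, which are transparent.
So A is grammatical.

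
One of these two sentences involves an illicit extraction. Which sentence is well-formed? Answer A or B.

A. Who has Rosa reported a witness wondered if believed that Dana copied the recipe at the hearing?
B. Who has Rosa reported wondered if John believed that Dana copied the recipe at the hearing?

B

In A, the wh-phrase is extracted from inside a wh-island (introduced by "if"), which blocks movement.
In B, the extraction path crosses only that-complement boundaries, which are transparent.
So B is grammatical.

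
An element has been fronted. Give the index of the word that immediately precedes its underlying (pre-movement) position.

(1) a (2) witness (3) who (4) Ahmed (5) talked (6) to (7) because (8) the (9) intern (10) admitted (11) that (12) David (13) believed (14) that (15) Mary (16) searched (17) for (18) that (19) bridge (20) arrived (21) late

The displaced element is "a witness" (word 2).
It functions as the object of the preposition "to" of "talked", so the gap sits immediately after word 6 ("to").
Base order: Ahmed talked to a witness because the intern admitted that David believed that Mary searched for that bridge.

6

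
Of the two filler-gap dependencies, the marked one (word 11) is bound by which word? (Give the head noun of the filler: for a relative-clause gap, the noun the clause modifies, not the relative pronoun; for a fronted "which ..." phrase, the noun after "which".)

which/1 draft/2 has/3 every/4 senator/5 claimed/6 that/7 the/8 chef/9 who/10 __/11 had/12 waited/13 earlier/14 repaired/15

The marked gap is inside the relative clause, the subject of "waited".
Its filler is the head noun "chef" (via "who"), at word 9.
(The other dependency links word 2 to a gap after word 15.)

9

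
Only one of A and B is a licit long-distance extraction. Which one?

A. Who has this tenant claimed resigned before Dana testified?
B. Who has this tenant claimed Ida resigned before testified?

In B, the wh-phrase is extracted from inside an adjunct island (introduced by "before"), which blocks movement.
In A, the extraction path crosses only that-complement boundaries, which are transparent.
So A is grammatical.

A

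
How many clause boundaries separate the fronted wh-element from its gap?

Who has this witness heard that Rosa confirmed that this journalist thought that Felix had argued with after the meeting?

3

"who" is extracted from the PP object of "argued".
Boundaries crossed, outermost first: [that], [that], [that] — 3 in total.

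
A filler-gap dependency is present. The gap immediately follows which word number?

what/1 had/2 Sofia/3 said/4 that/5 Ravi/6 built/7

7

The displaced element is "what" (word 1).
It is linked across 1 clause boundary (that).
It functions as the direct object of "built", so the gap sits immediately after word 7 ("built").
Base order: Sofia had said that Ravi built what.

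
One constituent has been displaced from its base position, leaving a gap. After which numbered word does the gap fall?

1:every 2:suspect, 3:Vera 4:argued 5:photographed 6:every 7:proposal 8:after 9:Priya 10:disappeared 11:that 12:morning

4

The displaced element is "every suspect" (word 2).
It is linked across 1 clause boundary (Ø).
It functions as the subject of "photographed", so the gap sits immediately after word 4 ("argued").
Base order: Vera argued that every suspect photographed every proposal after Priya disappeared that morning.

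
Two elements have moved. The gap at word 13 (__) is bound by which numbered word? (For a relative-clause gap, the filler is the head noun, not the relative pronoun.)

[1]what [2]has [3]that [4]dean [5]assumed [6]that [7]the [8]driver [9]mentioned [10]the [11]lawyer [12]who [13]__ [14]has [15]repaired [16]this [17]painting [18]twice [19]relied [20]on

The marked gap is inside the relative clause, the subject of "repaired".
Its filler is the head noun "lawyer" (via "who"), at word 11.
(The other dependency links word 1 to a gap after word 20.)

11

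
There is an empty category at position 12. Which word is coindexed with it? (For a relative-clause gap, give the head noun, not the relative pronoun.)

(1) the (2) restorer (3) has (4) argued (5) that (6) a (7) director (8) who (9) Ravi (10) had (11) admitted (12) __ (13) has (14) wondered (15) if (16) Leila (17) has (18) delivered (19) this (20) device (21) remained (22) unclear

7

The gap at 12 is the subject of "wondered", inside a relative clause.
The relative pronoun is "who" (word 8); it is bound by the head noun immediately before it.
Its filler is the head noun "director", at word 7.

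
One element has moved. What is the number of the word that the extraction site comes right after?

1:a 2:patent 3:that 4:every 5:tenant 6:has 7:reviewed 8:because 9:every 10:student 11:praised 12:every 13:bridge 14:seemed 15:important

7

The displaced element is "a patent" (word 2).
It functions as the direct object of "reviewed", so the gap sits immediately after word 7 ("reviewed").
Base order: Every tenant has reviewed a patent because every student praised every bridge.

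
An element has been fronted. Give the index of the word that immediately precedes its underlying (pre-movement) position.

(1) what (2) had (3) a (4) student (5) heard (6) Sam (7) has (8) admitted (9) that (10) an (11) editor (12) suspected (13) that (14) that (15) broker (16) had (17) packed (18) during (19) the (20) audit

The displaced element is "what" (word 1).
It is linked across 3 clause boundaries (Ø → that → that).
It functions as the direct object of "packed", so the gap sits immediately after word 17 ("packed").
Base order: A student had heard Sam has admitted that an editor suspected that that broker had packed what during the audit.

17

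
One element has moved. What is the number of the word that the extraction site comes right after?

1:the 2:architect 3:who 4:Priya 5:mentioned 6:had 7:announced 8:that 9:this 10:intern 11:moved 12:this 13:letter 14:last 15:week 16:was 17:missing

5

The displaced element is "the architect" (word 2).
It is linked across 1 clause boundary (Ø).
It functions as the subject of "announced", so the gap sits immediately after word 5 ("mentioned").
Base order: Priya mentioned the architect had announced that this intern moved this letter last week.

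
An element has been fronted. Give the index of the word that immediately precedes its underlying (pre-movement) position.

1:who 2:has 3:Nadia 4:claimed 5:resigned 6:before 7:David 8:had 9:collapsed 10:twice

4

The displaced element is "who" (word 1).
It is linked across 1 clause boundary (Ø).
It functions as the subject of "resigned", so the gap sits immediately after word 4 ("claimed").
Base order: Nadia has claimed that who resigned before David had collapsed twice.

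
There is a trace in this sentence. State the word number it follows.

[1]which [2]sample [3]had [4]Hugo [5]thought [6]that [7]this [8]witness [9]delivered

The displaced element is "which sample" (word 2).
It is linked across 1 clause boundary (that).
It functions as the direct object of "delivered", so the gap sits immediately after word 9 ("delivered").
Base order: Hugo had thought that this witness delivered which sample.

9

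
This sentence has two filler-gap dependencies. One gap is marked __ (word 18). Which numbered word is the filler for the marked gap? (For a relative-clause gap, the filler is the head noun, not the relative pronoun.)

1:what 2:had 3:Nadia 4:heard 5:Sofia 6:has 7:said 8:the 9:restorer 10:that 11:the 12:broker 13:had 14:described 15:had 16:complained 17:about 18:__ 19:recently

1

The marked gap is the object of the preposition "about" of "complained".
Its filler is the fronted wh-phrase "what", at word 1.
(The other dependency links word 9 to a gap after word 14.)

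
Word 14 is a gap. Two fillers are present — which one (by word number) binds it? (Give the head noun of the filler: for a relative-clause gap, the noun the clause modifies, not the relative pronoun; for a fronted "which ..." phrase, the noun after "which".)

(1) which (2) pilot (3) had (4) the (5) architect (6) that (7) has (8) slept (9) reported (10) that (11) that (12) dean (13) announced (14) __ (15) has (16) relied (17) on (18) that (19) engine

2

The marked gap is the subject of "relied".
Its filler is the fronted wh-phrase "which pilot", at word 2.
(The other dependency links word 5 to a gap after word 6.)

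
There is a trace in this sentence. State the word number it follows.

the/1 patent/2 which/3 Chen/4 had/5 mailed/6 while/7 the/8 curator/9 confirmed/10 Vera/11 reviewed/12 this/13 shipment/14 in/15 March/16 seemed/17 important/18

The displaced element is "the patent" (word 2).
It functions as the direct object of "mailed", so the gap sits immediately after word 6 ("mailed").
Base order: Chen had mailed the patent while the curator confirmed Vera reviewed this shipment in March.

6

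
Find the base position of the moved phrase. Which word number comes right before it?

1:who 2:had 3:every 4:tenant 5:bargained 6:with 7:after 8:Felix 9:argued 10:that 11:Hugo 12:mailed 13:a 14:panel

6

The displaced element is "who" (word 1).
It functions as the object of the preposition "with" of "bargained", so the gap sits immediately after word 6 ("with").
Base order: Every tenant had bargained with who after Felix argued that Hugo mailed a panel.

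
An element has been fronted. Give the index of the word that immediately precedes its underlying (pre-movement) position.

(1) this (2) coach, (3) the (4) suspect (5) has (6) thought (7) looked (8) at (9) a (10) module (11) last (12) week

The displaced element is "this coach" (word 2).
It is linked across 1 clause boundary (Ø).
It functions as the subject of "looked", so the gap sits immediately after word 6 ("thought").
Base order: The suspect has thought that this coach looked at a module last week.

6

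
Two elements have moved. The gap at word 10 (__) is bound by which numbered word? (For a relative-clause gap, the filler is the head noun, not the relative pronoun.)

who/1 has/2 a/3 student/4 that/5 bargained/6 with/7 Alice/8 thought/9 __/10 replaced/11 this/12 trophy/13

The marked gap is the subject of "replaced".
Its filler is the fronted wh-phrase "who", at word 1.
(The other dependency links word 4 to a gap after word 5.)

1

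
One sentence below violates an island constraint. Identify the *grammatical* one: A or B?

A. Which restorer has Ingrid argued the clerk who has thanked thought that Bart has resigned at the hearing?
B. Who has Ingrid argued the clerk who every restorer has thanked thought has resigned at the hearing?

B

In A, the wh-phrase is extracted from inside a complex-NP island (relative clause) (introduced by "who"), which blocks movement.
In B, the extraction path crosses only that-complement boundaries, which are transparent.
So B is grammatical.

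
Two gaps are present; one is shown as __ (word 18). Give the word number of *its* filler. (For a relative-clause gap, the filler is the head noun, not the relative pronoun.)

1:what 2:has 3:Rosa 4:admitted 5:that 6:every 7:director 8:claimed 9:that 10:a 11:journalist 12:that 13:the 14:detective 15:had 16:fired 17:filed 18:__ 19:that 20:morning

The marked gap is the direct object of "filed".
Its filler is the fronted wh-phrase "what", at word 1.
(The other dependency links word 11 to a gap after word 16.)

1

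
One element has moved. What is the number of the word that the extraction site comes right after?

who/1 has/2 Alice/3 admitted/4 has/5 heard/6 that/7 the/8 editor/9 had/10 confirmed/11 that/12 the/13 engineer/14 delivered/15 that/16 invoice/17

The displaced element is "who" (word 1).
It is linked across 1 clause boundary (Ø).
It functions as the subject of "heard", so the gap sits immediately after word 4 ("admitted").
Base order: Alice has admitted who has heard that the editor had confirmed that the engineer delivered that invoice.

4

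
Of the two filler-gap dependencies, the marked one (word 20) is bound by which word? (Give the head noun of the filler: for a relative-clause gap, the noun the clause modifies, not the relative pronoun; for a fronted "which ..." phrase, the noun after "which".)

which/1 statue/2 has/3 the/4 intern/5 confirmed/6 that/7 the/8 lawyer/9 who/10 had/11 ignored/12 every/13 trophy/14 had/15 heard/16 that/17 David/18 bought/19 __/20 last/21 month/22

2

The marked gap is the direct object of "bought".
Its filler is the fronted wh-phrase "which statue", at word 2.
(The other dependency links word 9 to a gap after word 10.)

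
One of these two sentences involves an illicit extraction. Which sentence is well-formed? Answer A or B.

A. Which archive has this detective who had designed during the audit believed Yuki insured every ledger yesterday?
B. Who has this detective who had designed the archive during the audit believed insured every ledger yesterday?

B

In A, the wh-phrase is extracted from inside a complex-NP island (relative clause) (introduced by "who"), which blocks movement.
In B, the extraction path crosses only that-complement boundaries, which are transparent.
So B is grammatical.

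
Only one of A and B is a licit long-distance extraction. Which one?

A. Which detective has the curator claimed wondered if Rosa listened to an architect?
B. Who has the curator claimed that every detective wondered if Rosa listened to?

A

In B, the wh-phrase is extracted from inside a wh-island (introduced by "if"), which blocks movement.
In A, the extraction path crosses only that-complement boundaries, which are transparent.
So A is grammatical.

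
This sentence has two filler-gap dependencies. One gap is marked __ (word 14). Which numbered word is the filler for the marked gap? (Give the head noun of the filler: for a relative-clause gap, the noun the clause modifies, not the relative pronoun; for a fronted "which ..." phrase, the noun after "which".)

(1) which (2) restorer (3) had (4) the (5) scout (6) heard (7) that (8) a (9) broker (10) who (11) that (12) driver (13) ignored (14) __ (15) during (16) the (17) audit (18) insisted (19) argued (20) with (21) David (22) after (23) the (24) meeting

9

The marked gap is inside the relative clause, the direct object of "ignored".
Its filler is the head noun "broker" (via "who"), at word 9.
(The other dependency links word 2 to a gap after word 18.)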